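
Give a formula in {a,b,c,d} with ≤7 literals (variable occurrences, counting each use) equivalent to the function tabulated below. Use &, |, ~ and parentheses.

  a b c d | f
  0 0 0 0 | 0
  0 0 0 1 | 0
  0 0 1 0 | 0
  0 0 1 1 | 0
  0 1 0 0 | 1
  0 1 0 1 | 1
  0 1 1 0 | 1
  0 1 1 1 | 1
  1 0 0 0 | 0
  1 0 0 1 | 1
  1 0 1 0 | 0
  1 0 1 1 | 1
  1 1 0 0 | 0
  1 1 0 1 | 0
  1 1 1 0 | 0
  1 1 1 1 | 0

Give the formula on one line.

((b & ~a) | (((d | b) & ~b) & a))

  ~a = 1111111100000000
  (b & ~a) = 0000111100000000
  (d | b) = 0101111101011111
  ~b = 1111000011110000
  ((d | b) & ~b) = 0101000001010000
  (((d | b) & ~b) & a) = 0000000001010000
  ((b & ~a) | (((d | b) & ~b) & a)) = 0000111101010000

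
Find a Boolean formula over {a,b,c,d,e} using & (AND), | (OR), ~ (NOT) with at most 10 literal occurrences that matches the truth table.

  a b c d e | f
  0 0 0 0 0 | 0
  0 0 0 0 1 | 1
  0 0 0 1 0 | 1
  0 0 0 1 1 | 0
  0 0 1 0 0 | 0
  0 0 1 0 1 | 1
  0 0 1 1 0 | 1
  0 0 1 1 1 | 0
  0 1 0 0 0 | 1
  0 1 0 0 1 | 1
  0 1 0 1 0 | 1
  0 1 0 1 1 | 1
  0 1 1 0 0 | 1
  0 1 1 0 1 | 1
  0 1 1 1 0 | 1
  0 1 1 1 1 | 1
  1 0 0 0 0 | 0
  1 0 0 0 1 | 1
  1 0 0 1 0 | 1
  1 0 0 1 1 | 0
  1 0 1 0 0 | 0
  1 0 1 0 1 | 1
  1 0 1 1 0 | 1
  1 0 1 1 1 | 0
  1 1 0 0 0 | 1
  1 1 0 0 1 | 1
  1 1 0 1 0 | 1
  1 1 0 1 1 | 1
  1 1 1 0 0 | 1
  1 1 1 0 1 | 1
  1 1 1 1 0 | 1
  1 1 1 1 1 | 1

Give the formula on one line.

  ~d = 11001100110011001100110011001100
  (e & ~d) = 01000100010001000100010001000100
  (d | (e & ~d)) = 01110111011101110111011101110111
  ~b = 11111111000000001111111100000000
  (~d & ~b) = 11001100000000001100110000000000
  ~e = 10101010101010101010101010101010
  ((~d & ~b) | ~e) = 11101110101010101110111010101010
  ((d | (e & ~d)) & ((~d & ~b) | ~e)) = 01100110001000100110011000100010
  (((d | (e & ~d)) & ((~d & ~b) | ~e)) | b) = 01100110111111110110011011111111

(((d | (e & ~d)) & ((~d & ~b) | ~e)) | b)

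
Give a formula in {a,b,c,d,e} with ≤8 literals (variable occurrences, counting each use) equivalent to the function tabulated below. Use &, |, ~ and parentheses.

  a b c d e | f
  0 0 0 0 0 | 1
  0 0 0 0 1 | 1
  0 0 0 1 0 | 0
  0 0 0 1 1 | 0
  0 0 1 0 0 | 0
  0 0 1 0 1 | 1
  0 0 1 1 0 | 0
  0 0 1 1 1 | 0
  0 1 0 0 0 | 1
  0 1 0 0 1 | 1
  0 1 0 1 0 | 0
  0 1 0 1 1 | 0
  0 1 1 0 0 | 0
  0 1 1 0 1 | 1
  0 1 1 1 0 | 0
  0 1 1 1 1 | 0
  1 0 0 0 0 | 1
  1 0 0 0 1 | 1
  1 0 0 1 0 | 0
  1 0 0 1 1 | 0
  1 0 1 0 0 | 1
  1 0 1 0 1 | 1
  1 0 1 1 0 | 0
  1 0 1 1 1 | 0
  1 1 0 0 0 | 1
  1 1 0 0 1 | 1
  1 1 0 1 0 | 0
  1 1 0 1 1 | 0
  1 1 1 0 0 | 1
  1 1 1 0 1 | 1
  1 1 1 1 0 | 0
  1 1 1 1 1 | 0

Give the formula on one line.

(~d & ((d | ~c) | (((e | a) & c) | ~c)))

  ~d = 11001100110011001100110011001100
  ~c = 11110000111100001111000011110000
  (d | ~c) = 11110011111100111111001111110011
  (e | a) = 01010101010101011111111111111111
  ((e | a) & c) = 00000101000001010000111100001111
  (((e | a) & c) | ~c) = 11110101111101011111111111111111
  ((d | ~c) | (((e | a) & c) | ~c)) = 11110111111101111111111111111111
  (~d & ((d | ~c) | (((e | a) & c) | ~c))) = 11000100110001001100110011001100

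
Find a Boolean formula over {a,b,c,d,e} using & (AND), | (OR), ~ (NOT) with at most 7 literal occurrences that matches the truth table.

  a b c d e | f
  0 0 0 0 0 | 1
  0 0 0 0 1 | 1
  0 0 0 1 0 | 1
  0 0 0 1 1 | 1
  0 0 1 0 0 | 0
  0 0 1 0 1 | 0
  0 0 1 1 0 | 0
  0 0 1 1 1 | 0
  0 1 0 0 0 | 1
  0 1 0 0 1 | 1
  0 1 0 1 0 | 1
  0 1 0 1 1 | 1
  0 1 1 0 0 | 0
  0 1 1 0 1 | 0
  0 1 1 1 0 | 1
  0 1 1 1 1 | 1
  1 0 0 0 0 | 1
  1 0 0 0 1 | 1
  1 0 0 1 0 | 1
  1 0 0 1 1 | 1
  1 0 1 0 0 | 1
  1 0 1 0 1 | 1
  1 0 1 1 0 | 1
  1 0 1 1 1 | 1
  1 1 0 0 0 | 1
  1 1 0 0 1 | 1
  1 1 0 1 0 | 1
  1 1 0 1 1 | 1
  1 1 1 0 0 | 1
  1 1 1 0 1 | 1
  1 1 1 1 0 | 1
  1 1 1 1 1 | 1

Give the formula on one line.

((~c & ~b) | (a | ((d | ~c) & b)))

  ~c = 11110000111100001111000011110000
  ~b = 11111111000000001111111100000000
  (~c & ~b) = 11110000000000001111000000000000
  (d | ~c) = 11110011111100111111001111110011
  ((d | ~c) & b) = 00000000111100110000000011110011
  (a | ((d | ~c) & b)) = 00000000111100111111111111111111
  ((~c & ~b) | (a | ((d | ~c) & b))) = 11110000111100111111111111111111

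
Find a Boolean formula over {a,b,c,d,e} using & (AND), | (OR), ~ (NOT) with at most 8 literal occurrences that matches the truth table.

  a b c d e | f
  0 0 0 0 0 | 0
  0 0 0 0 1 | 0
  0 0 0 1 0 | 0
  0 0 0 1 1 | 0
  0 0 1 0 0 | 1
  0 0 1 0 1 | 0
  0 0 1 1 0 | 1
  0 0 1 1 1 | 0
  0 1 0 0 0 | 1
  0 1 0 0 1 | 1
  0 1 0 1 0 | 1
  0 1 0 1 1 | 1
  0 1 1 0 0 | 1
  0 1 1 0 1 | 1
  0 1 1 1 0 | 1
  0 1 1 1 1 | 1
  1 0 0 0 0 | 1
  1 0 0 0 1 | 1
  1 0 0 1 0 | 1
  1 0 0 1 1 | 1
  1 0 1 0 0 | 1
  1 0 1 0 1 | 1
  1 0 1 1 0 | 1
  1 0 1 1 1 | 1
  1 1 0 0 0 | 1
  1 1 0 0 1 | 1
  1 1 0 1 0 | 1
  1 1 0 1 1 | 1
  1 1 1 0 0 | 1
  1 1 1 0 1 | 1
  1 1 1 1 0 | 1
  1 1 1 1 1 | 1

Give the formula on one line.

((a | (~b & (~e & c))) | b)

  ~b = 11111111000000001111111100000000
  ~e = 10101010101010101010101010101010
  (~e & c) = 00001010000010100000101000001010
  (~b & (~e & c)) = 00001010000000000000101000000000
  (a | (~b & (~e & c))) = 00001010000000001111111111111111
  ((a | (~b & (~e & c))) | b) = 00001010111111111111111111111111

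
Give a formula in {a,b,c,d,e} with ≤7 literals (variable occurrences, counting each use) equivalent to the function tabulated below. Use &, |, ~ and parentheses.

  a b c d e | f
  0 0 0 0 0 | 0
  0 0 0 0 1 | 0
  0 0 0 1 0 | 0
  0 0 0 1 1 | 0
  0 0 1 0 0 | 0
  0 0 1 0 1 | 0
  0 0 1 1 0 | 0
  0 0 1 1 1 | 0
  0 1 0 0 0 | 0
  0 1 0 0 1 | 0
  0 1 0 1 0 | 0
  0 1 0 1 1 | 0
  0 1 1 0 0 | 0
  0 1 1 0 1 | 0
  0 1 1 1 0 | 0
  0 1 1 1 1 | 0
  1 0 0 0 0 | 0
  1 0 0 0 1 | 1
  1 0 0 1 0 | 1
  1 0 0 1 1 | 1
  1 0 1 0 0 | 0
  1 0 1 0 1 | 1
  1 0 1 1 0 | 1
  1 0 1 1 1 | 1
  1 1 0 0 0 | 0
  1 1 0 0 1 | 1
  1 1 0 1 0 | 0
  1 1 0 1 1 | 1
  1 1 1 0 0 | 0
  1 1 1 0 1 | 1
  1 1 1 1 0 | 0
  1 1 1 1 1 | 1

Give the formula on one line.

((a & (d | e)) & (e | (~b | ~d)))

  (d | e) = 01110111011101110111011101110111
  (a & (d | e)) = 00000000000000000111011101110111
  ~b = 11111111000000001111111100000000
  ~d = 11001100110011001100110011001100
  (~b | ~d) = 11111111110011001111111111001100
  (e | (~b | ~d)) = 11111111110111011111111111011101
  ((a & (d | e)) & (e | (~b | ~d))) = 00000000000000000111011101010101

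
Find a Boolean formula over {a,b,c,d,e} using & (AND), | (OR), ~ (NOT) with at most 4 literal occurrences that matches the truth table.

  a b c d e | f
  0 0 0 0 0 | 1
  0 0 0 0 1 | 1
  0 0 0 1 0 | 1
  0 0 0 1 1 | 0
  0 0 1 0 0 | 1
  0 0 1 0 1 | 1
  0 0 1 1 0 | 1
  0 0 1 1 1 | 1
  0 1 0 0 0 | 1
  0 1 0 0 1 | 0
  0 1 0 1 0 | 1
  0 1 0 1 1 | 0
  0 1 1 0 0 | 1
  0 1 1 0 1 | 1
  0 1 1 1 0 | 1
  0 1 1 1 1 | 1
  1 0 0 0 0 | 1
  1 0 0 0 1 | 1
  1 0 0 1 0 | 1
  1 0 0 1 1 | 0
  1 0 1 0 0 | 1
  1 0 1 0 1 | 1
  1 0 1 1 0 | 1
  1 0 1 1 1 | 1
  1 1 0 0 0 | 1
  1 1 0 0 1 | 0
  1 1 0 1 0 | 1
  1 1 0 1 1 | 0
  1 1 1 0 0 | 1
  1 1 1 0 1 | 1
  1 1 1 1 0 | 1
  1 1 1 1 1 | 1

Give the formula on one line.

  ~d = 11001100110011001100110011001100
  ~b = 11111111000000001111111100000000
  (~d & ~b) = 11001100000000001100110000000000
  (c | (~d & ~b)) = 11001111000011111100111100001111
  ~e = 10101010101010101010101010101010
  ((c | (~d & ~b)) | ~e) = 11101111101011111110111110101111

((c | (~d & ~b)) | ~e)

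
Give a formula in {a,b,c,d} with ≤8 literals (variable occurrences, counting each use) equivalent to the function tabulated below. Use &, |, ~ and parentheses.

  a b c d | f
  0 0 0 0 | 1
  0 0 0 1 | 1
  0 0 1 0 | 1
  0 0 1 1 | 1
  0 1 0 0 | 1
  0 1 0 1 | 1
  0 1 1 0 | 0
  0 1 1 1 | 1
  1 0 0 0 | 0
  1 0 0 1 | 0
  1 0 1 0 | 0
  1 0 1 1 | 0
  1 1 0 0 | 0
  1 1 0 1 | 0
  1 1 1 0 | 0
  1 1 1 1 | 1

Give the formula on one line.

((((~c & ~a) | (c & d)) & b) | (~b & ~a))

  ~c = 1100110011001100
  ~a = 1111111100000000
  (~c & ~a) = 1100110000000000
  (c & d) = 0001000100010001
  ((~c & ~a) | (c & d)) = 1101110100010001
  (((~c & ~a) | (c & d)) & b) = 0000110100000001
  ~b = 1111000011110000
  (~b & ~a) = 1111000000000000
  ((((~c & ~a) | (c & d)) & b) | (~b & ~a)) = 1111110100000001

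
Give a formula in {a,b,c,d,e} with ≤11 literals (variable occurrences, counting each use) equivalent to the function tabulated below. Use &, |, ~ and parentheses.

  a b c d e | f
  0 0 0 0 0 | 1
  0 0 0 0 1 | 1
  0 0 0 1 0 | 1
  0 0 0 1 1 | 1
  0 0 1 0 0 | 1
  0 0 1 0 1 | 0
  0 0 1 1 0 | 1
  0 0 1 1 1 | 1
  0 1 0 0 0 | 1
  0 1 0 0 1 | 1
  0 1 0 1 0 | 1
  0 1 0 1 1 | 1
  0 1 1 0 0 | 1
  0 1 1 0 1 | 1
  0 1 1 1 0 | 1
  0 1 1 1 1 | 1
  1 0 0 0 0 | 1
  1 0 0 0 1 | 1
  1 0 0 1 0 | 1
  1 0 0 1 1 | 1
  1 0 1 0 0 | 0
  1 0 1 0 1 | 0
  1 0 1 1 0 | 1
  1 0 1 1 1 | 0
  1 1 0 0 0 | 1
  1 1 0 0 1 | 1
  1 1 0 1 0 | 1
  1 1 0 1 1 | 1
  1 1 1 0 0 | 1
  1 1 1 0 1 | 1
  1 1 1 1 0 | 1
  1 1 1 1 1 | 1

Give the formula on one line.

(b | ((~a & ((d & (~b & e)) | ~e)) | ((~e & d) | ~c)))

  ~a = 11111111111111110000000000000000
  ~b = 11111111000000001111111100000000
  (~b & e) = 01010101000000000101010100000000
  (d & (~b & e)) = 00010001000000000001000100000000
  ~e = 10101010101010101010101010101010
  ((d & (~b & e)) | ~e) = 10111011101010101011101110101010
  (~a & ((d & (~b & e)) | ~e)) = 10111011101010100000000000000000
  (~e & d) = 00100010001000100010001000100010
  ~c = 11110000111100001111000011110000
  ((~e & d) | ~c) = 11110010111100101111001011110010
  ((~a & ((d & (~b & e)) | ~e)) | ((~e & d) | ~c)) = 11111011111110101111001011110010
  (b | ((~a & ((d & (~b & e)) | ~e)) | ((~e & d) | ~c))) = 11111011111111111111001011111111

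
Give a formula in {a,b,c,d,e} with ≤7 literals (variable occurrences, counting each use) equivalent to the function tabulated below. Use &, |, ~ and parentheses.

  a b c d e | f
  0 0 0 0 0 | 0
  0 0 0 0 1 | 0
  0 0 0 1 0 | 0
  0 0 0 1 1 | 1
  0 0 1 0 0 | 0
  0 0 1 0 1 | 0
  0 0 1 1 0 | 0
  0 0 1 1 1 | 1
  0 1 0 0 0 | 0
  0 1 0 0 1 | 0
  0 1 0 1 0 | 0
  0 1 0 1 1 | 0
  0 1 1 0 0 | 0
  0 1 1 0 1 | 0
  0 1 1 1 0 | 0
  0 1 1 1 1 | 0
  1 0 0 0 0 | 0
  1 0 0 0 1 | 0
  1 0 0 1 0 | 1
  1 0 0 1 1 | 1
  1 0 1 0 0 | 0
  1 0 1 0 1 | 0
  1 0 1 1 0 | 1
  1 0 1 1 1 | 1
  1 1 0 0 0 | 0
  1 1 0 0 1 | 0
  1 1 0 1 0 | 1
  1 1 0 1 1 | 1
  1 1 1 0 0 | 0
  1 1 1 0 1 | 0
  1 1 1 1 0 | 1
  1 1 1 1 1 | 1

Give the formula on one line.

(((e & ~b) | a) & d)

  ~b = 11111111000000001111111100000000
  (e & ~b) = 01010101000000000101010100000000
  ((e & ~b) | a) = 01010101000000001111111111111111
  (((e & ~b) | a) & d) = 00010001000000000011001100110011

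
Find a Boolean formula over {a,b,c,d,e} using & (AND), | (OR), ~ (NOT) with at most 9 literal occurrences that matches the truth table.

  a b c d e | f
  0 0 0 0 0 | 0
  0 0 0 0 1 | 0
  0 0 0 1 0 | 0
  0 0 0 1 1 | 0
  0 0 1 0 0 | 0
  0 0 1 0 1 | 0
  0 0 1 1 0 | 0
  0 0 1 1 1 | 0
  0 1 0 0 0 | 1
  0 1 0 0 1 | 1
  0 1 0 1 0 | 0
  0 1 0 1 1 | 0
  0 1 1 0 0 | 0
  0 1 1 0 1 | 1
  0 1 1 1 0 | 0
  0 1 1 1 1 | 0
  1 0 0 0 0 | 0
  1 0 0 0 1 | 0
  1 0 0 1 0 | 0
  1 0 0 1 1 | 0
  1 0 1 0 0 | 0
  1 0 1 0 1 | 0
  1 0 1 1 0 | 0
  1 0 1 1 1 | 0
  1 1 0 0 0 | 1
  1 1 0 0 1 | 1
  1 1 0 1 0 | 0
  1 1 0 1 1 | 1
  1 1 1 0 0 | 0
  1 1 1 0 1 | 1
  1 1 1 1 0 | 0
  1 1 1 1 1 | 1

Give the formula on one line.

  ~c = 11110000111100001111000011110000
  (c & e) = 00000101000001010000010100000101
  (~c | (c & e)) = 11110101111101011111010111110101
  ~d = 11001100110011001100110011001100
  (a & e) = 00000000000000000101010101010101
  (~d | (a & e)) = 11001100110011001101110111011101
  ((~d | (a & e)) & b) = 00000000110011000000000011011101
  ((~c | (c & e)) & ((~d | (a & e)) & b)) = 00000000110001000000000011010101

((~c | (c & e)) & ((~d | (a & e)) & b))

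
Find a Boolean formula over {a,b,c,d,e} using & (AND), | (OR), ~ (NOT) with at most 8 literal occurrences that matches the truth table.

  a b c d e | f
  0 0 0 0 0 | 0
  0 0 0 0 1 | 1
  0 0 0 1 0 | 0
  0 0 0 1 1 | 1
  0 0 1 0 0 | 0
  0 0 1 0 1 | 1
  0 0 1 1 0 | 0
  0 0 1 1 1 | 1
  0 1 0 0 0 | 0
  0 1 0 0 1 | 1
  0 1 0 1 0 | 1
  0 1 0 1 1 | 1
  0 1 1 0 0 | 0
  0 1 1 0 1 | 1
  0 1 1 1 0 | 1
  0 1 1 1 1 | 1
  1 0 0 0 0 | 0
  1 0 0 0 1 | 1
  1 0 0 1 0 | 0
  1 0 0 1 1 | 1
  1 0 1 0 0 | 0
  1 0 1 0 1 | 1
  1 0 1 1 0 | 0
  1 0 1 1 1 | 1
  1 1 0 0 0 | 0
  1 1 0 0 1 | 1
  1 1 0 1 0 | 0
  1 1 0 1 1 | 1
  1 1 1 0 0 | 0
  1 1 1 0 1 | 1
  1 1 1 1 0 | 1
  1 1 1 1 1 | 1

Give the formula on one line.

  ~a = 11111111111111110000000000000000
  (c | ~a) = 11111111111111110000111100001111
  ((c | ~a) & d) = 00110011001100110000001100000011
  ~d = 11001100110011001100110011001100
  (~d | b) = 11001100111111111100110011111111
  ((~d | b) & d) = 00000000001100110000000000110011
  (((~d | b) & d) | ~d) = 11001100111111111100110011111111
  (((c | ~a) & d) & (((~d | b) & d) | ~d)) = 00000000001100110000000000000011
  (e | (((c | ~a) & d) & (((~d | b) & d) | ~d))) = 01010101011101110101010101010111

(e | (((c | ~a) & d) & (((~d | b) & d) | ~d)))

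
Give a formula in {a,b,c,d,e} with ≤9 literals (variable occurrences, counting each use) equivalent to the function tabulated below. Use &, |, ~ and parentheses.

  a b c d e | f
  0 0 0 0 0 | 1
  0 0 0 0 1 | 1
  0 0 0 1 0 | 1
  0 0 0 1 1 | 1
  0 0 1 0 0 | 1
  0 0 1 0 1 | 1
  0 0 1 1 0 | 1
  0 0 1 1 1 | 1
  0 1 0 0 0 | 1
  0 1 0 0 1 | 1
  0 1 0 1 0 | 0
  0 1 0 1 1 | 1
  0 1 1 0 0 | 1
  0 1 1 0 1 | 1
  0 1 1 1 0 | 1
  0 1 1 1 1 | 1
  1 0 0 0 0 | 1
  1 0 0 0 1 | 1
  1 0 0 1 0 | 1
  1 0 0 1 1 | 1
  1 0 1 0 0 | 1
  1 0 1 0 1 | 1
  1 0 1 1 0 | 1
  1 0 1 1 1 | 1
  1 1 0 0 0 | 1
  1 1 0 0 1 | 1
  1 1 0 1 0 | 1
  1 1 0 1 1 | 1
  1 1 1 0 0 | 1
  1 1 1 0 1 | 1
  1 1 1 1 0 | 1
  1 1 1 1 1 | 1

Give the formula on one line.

  ~d = 11001100110011001100110011001100
  ~c = 11110000111100001111000011110000
  (~c & a) = 00000000000000001111000011110000
  (~d | (~c & a)) = 11001100110011001111110011111100
  ((~d | (~c & a)) | a) = 11001100110011001111111111111111
  (e & d) = 00010001000100010001000100010001
  (((~d | (~c & a)) | a) | (e & d)) = 11011101110111011111111111111111
  ~b = 11111111000000001111111100000000
  (~b | c) = 11111111000011111111111100001111
  ((((~d | (~c & a)) | a) | (e & d)) | (~b | c)) = 11111111110111111111111111111111

((((~d | (~c & a)) | a) | (e & d)) | (~b | c))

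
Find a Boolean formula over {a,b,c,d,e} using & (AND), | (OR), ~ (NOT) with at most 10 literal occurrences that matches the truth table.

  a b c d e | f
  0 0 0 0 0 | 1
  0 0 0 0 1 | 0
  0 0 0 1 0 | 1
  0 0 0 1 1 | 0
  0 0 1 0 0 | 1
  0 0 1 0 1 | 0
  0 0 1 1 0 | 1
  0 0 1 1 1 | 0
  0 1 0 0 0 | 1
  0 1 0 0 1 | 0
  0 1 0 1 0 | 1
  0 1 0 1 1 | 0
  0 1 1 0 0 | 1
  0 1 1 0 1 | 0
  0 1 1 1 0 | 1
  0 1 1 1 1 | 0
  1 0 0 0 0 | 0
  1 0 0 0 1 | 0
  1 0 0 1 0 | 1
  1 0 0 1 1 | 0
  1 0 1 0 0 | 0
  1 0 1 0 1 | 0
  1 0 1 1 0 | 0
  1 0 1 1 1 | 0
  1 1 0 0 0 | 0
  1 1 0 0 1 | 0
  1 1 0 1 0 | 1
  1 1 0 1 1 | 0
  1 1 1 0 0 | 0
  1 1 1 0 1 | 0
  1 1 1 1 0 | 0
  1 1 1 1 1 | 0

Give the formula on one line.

  ~e = 10101010101010101010101010101010
  ~a = 11111111111111110000000000000000
  (~e & ~a) = 10101010101010100000000000000000
  ~c = 11110000111100001111000011110000
  (~c & d) = 00110000001100000011000000110000
  ~d = 11001100110011001100110011001100
  (~d | ~e) = 11101110111011101110111011101110
  (c | (~d | ~e)) = 11101111111011111110111111101111
  ((c | (~d | ~e)) & a) = 00000000000000001110111111101111
  ((~c & d) & ((c | (~d | ~e)) & a)) = 00000000000000000010000000100000
  ((~e & ~a) | ((~c & d) & ((c | (~d | ~e)) & a))) = 10101010101010100010000000100000

((~e & ~a) | ((~c & d) & ((c | (~d | ~e)) & a)))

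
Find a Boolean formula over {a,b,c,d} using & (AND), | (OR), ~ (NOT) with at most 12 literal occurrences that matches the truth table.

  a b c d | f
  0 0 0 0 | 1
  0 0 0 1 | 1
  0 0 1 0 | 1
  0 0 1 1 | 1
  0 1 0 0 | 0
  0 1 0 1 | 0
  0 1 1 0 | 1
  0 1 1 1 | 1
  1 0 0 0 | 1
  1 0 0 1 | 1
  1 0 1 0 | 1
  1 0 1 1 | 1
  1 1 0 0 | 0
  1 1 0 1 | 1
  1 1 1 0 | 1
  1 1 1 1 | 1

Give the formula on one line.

((a & ((a & (~b | d)) | ~b)) | (~b | ((~b & a) | c)))

  ~b = 1111000011110000
  (~b | d) = 1111010111110101
  (a & (~b | d)) = 0000000011110101
  ((a & (~b | d)) | ~b) = 1111000011110101
  (a & ((a & (~b | d)) | ~b)) = 0000000011110101
  (~b & a) = 0000000011110000
  ((~b & a) | c) = 0011001111110011
  (~b | ((~b & a) | c)) = 1111001111110011
  ((a & ((a & (~b | d)) | ~b)) | (~b | ((~b & a) | c))) = 1111001111110111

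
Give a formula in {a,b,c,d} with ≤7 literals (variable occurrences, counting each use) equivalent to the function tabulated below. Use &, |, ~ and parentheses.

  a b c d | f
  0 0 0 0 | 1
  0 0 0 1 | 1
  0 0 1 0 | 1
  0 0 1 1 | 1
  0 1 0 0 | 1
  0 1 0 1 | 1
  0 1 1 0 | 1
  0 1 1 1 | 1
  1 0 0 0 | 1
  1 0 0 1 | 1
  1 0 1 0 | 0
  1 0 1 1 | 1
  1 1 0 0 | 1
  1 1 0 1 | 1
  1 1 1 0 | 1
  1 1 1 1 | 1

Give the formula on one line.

((((~c & b) | ~a) | ((a & b) | ~c)) | d)

  ~c = 1100110011001100
  (~c & b) = 0000110000001100
  ~a = 1111111100000000
  ((~c & b) | ~a) = 1111111100001100
  (a & b) = 0000000000001111
  ((a & b) | ~c) = 1100110011001111
  (((~c & b) | ~a) | ((a & b) | ~c)) = 1111111111001111
  ((((~c & b) | ~a) | ((a & b) | ~c)) | d) = 1111111111011111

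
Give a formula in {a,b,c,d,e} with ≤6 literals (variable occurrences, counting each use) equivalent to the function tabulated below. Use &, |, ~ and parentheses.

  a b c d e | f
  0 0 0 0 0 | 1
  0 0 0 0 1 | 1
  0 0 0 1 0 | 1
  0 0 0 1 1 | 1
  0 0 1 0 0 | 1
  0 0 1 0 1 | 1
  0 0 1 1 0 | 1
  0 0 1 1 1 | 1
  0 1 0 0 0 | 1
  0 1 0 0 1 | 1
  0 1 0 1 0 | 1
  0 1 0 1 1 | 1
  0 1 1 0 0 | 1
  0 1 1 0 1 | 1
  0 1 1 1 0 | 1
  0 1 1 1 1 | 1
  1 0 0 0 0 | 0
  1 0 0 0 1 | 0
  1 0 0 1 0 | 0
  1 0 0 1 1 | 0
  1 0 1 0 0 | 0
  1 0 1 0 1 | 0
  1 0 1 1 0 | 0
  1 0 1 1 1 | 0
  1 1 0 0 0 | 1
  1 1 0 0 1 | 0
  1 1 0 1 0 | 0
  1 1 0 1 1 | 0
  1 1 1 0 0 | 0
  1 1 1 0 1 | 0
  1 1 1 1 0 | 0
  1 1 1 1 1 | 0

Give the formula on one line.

  ~a = 11111111111111110000000000000000
  ~c = 11110000111100001111000011110000
  ~d = 11001100110011001100110011001100
  ~b = 11111111000000001111111100000000
  (~d | ~b) = 11111111110011001111111111001100
  ~e = 10101010101010101010101010101010
  ((~d | ~b) & ~e) = 10101010100010001010101010001000
  (((~d | ~b) & ~e) & b) = 00000000100010000000000010001000
  (~c & (((~d | ~b) & ~e) & b)) = 00000000100000000000000010000000
  (~a | (~c & (((~d | ~b) & ~e) & b))) = 11111111111111110000000010000000

(~a | (~c & (((~d | ~b) & ~e) & b)))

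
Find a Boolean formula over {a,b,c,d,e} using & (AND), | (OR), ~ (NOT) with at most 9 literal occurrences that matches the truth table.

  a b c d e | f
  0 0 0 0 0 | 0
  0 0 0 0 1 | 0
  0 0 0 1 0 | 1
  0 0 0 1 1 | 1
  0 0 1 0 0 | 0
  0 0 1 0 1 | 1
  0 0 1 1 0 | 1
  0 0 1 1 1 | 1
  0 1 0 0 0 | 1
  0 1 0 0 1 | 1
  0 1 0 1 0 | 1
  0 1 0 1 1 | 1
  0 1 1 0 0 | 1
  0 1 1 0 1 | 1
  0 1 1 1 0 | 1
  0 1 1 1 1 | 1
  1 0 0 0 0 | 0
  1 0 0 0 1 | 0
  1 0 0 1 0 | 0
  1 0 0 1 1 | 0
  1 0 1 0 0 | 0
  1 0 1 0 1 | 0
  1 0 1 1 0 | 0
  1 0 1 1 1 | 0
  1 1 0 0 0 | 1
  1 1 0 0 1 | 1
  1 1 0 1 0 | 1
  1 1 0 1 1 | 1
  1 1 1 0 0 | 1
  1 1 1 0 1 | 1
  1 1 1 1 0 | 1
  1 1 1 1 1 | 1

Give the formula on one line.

  ~a = 11111111111111110000000000000000
  (c & ~a) = 00001111000011110000000000000000
  ((c & ~a) & e) = 00000101000001010000000000000000
  (d & ~a) = 00110011001100110000000000000000
  (((c & ~a) & e) | (d & ~a)) = 00110111001101110000000000000000
  (~a & c) = 00001111000011110000000000000000
  (d & (~a & c)) = 00000011000000110000000000000000
  ((d & (~a & c)) | b) = 00000011111111110000000011111111
  ((((c & ~a) & e) | (d & ~a)) | ((d & (~a & c)) | b)) = 00110111111111110000000011111111

((((c & ~a) & e) | (d & ~a)) | ((d & (~a & c)) | b))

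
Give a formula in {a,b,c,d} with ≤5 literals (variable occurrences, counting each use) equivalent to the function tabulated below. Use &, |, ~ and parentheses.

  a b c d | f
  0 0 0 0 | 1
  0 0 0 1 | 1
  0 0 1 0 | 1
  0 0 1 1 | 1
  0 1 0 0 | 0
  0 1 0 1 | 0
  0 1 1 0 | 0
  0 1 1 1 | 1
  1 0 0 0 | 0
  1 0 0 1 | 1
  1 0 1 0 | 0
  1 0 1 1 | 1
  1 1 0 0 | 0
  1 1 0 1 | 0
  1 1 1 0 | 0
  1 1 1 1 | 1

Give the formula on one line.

((~a | d) & (~b | (d & c)))

  ~a = 1111111100000000
  (~a | d) = 1111111101010101
  ~b = 1111000011110000
  (d & c) = 0001000100010001
  (~b | (d & c)) = 1111000111110001
  ((~a | d) & (~b | (d & c))) = 1111000101010001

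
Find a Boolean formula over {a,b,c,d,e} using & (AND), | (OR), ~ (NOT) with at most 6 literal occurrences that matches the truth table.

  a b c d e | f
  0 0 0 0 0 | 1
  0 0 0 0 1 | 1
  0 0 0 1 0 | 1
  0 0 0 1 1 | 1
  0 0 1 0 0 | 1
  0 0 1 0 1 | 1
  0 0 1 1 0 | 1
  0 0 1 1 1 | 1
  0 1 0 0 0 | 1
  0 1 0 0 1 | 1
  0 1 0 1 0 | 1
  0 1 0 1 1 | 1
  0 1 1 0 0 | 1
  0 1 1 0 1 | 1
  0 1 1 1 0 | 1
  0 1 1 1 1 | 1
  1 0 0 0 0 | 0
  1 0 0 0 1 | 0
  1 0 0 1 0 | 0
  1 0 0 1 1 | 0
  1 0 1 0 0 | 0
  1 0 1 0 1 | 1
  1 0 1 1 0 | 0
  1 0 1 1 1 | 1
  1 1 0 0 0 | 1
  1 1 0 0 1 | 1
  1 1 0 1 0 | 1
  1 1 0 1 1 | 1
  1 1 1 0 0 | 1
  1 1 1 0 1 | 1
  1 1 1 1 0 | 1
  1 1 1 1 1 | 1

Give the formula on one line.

((~a | (c & e)) | b)

  ~a = 11111111111111110000000000000000
  (c & e) = 00000101000001010000010100000101
  (~a | (c & e)) = 11111111111111110000010100000101
  ((~a | (c & e)) | b) = 11111111111111110000010111111111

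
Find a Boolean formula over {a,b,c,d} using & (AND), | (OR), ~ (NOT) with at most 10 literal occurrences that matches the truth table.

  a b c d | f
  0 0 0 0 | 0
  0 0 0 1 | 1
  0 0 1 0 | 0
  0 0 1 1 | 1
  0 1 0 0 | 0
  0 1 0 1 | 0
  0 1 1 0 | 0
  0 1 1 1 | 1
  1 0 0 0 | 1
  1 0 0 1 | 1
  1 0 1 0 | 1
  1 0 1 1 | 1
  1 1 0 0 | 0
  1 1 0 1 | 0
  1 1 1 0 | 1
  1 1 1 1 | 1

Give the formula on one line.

  (a | d) = 0101010111111111
  ~b = 1111000011110000
  ((a | d) & ~b) = 0101000011110000
  (d | a) = 0101010111111111
  (a | b) = 0000111111111111
  ((d | a) & (a | b)) = 0000010111111111
  (c | ~b) = 1111001111110011
  (((d | a) & (a | b)) & (c | ~b)) = 0000000111110011
  (((a | d) & ~b) | (((d | a) & (a | b)) & (c | ~b))) = 0101000111110011

(((a | d) & ~b) | (((d | a) & (a | b)) & (c | ~b)))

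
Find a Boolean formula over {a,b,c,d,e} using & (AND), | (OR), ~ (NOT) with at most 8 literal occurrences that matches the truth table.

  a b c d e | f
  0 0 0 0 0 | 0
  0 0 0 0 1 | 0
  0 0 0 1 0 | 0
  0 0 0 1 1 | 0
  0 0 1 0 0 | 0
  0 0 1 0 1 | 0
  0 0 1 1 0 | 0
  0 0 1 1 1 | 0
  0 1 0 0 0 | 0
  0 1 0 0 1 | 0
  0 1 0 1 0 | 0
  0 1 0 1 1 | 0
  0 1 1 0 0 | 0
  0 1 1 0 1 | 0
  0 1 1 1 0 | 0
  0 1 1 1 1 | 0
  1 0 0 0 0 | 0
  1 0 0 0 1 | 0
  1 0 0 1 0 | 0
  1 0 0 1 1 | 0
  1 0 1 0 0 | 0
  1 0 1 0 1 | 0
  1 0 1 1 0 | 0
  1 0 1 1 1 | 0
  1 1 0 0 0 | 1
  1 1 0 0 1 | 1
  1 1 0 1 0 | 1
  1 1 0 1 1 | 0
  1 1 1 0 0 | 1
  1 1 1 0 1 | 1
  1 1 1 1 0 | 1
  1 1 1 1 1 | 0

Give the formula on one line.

  ~d = 11001100110011001100110011001100
  ~e = 10101010101010101010101010101010
  (~d | ~e) = 11101110111011101110111011101110
  (b | a) = 00000000111111111111111111111111
  ((~d | ~e) & (b | a)) = 00000000111011101110111011101110
  (b & ((~d | ~e) & (b | a))) = 00000000111011100000000011101110
  ((b & ((~d | ~e) & (b | a))) & a) = 00000000000000000000000011101110

((b & ((~d | ~e) & (b | a))) & a)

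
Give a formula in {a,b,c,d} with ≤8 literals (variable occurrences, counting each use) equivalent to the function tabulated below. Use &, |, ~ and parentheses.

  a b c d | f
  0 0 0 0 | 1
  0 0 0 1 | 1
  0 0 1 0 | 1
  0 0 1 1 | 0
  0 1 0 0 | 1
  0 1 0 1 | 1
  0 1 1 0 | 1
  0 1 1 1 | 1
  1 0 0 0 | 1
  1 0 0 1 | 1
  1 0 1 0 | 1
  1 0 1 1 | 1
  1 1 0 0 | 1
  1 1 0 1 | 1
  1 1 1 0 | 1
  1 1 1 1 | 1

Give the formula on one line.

(((d & c) & a) | ((b | ~c) | ~d))

  (d & c) = 0001000100010001
  ((d & c) & a) = 0000000000010001
  ~c = 1100110011001100
  (b | ~c) = 1100111111001111
  ~d = 1010101010101010
  ((b | ~c) | ~d) = 1110111111101111
  (((d & c) & a) | ((b | ~c) | ~d)) = 1110111111111111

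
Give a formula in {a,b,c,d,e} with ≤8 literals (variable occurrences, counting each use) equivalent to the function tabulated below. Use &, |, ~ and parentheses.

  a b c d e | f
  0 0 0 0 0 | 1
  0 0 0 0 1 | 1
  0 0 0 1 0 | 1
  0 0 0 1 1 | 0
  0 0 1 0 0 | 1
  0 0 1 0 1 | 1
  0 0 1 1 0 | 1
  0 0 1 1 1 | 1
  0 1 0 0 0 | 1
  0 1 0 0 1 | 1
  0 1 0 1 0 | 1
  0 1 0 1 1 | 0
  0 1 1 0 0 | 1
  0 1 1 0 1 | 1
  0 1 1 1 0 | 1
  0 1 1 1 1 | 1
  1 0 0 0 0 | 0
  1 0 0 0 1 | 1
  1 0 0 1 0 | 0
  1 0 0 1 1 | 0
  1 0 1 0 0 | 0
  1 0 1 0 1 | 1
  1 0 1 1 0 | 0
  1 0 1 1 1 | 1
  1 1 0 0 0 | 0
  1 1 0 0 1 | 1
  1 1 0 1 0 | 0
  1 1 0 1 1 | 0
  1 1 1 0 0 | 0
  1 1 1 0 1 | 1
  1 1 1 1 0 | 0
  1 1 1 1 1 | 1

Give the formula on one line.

((~a | e) & (~d | (~e | c)))

  ~a = 11111111111111110000000000000000
  (~a | e) = 11111111111111110101010101010101
  ~d = 11001100110011001100110011001100
  ~e = 10101010101010101010101010101010
  (~e | c) = 10101111101011111010111110101111
  (~d | (~e | c)) = 11101111111011111110111111101111
  ((~a | e) & (~d | (~e | c))) = 11101111111011110100010101000101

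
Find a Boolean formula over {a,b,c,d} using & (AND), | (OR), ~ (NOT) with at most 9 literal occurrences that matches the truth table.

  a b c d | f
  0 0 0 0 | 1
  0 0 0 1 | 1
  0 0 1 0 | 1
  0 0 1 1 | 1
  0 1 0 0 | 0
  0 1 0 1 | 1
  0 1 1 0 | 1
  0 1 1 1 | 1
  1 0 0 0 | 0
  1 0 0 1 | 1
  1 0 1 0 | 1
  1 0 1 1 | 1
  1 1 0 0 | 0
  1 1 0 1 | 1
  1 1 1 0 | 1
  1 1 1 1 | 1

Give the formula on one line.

(((~b & ~a) | d) | (c | (((~a & b) | d) & a)))

  ~b = 1111000011110000
  ~a = 1111111100000000
  (~b & ~a) = 1111000000000000
  ((~b & ~a) | d) = 1111010101010101
  (~a & b) = 0000111100000000
  ((~a & b) | d) = 0101111101010101
  (((~a & b) | d) & a) = 0000000001010101
  (c | (((~a & b) | d) & a)) = 0011001101110111
  (((~b & ~a) | d) | (c | (((~a & b) | d) & a))) = 1111011101110111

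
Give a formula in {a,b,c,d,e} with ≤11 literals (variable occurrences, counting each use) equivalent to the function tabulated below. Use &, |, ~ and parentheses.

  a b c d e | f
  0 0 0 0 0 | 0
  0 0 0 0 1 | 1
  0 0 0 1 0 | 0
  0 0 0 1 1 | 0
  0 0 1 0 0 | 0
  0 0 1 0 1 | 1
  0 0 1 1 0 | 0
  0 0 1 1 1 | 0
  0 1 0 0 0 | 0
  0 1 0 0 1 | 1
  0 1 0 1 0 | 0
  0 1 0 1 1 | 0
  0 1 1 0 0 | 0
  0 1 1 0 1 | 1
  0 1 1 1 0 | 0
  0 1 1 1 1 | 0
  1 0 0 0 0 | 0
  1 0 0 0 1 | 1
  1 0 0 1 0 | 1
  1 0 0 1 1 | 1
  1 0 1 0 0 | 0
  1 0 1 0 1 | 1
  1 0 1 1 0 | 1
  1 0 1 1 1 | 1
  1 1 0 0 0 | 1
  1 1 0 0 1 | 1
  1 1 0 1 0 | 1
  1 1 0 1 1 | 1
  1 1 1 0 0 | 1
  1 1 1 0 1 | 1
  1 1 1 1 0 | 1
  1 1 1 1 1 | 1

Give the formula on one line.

(((~d | a) & (((~e & b) & a) | d)) | (e & (~d | a)))

  ~d = 11001100110011001100110011001100
  (~d | a) = 11001100110011001111111111111111
  ~e = 10101010101010101010101010101010
  (~e & b) = 00000000101010100000000010101010
  ((~e & b) & a) = 00000000000000000000000010101010
  (((~e & b) & a) | d) = 00110011001100110011001110111011
  ((~d | a) & (((~e & b) & a) | d)) = 00000000000000000011001110111011
  (e & (~d | a)) = 01000100010001000101010101010101
  (((~d | a) & (((~e & b) & a) | d)) | (e & (~d | a))) = 01000100010001000111011111111111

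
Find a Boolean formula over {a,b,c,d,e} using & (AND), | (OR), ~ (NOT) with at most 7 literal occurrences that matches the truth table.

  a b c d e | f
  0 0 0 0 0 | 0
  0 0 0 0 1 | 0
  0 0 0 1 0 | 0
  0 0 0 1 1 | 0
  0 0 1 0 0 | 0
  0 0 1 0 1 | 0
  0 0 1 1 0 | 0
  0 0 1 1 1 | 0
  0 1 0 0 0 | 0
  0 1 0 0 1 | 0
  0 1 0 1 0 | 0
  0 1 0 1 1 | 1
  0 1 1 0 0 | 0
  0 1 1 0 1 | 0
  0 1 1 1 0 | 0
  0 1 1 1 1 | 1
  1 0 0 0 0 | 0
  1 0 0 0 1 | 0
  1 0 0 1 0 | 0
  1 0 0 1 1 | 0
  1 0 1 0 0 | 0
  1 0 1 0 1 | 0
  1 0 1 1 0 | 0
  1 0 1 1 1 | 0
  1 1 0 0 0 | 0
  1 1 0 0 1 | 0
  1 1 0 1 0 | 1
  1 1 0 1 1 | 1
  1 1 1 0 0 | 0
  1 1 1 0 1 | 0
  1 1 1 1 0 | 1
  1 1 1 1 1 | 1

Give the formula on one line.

  (b & d) = 00000000001100110000000000110011
  (b & a) = 00000000000000000000000011111111
  ((b & a) | e) = 01010101010101010101010111111111
  ((b & d) & ((b & a) | e)) = 00000000000100010000000000110011

((b & d) & ((b & a) | e))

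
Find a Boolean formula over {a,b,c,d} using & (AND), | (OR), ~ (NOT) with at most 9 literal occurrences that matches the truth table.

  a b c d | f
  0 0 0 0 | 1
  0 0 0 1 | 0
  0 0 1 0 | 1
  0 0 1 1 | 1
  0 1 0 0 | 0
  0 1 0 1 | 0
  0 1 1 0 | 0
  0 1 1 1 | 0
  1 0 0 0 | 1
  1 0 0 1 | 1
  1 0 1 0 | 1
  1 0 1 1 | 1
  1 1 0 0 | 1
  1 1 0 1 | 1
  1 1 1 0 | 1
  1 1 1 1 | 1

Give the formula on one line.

  ~a = 1111111100000000
  (d & a) = 0000000001010101
  (c | (d & a)) = 0011001101110111
  (~a | (c | (d & a))) = 1111111101110111
  ~d = 1010101010101010
  (~d | c) = 1011101110111011
  ~b = 1111000011110000
  ((~d | c) & ~b) = 1011000010110000
  ((~a | (c | (d & a))) & ((~d | c) & ~b)) = 1011000000110000
  (((~a | (c | (d & a))) & ((~d | c) & ~b)) & ~a) = 1011000000000000
  (a | (((~a | (c | (d & a))) & ((~d | c) & ~b)) & ~a)) = 1011000011111111

(a | (((~a | (c | (d & a))) & ((~d | c) & ~b)) & ~a))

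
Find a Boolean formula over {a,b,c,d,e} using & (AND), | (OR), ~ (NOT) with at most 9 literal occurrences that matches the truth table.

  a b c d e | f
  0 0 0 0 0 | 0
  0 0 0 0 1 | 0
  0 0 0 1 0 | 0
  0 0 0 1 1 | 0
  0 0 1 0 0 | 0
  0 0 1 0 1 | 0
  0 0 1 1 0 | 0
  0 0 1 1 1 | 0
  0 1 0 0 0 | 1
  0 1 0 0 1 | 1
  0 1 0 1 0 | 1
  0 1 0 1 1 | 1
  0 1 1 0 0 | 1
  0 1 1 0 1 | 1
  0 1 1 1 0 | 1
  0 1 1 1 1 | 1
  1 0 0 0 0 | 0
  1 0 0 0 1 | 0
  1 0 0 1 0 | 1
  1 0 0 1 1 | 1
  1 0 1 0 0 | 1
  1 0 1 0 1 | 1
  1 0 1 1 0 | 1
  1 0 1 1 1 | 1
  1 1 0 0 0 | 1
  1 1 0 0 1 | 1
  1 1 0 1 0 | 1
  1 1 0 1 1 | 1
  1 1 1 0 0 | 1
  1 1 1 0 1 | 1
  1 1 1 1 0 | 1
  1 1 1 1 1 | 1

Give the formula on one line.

  ~b = 11111111000000001111111100000000
  (a & ~b) = 00000000000000001111111100000000
  ~a = 11111111111111110000000000000000
  (~a | c) = 11111111111111110000111100001111
  ((~a | c) & a) = 00000000000000000000111100001111
  (((~a | c) & a) | d) = 00110011001100110011111100111111
  (~b & (((~a | c) & a) | d)) = 00110011000000000011111100000000
  ((a & ~b) & (~b & (((~a | c) & a) | d))) = 00000000000000000011111100000000
  (((a & ~b) & (~b & (((~a | c) & a) | d))) | b) = 00000000111111110011111111111111

(((a & ~b) & (~b & (((~a | c) & a) | d))) | b)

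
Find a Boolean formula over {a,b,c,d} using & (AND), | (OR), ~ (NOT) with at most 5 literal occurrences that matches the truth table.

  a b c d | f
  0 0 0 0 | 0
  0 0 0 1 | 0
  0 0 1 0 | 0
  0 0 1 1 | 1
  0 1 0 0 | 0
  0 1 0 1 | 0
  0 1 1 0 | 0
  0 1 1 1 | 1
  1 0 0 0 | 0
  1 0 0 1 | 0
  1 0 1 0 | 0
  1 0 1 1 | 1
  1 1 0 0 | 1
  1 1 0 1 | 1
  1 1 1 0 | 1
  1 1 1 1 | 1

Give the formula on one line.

((d & c) | (a & b))

  (d & c) = 0001000100010001
  (a & b) = 0000000000001111
  ((d & c) | (a & b)) = 0001000100011111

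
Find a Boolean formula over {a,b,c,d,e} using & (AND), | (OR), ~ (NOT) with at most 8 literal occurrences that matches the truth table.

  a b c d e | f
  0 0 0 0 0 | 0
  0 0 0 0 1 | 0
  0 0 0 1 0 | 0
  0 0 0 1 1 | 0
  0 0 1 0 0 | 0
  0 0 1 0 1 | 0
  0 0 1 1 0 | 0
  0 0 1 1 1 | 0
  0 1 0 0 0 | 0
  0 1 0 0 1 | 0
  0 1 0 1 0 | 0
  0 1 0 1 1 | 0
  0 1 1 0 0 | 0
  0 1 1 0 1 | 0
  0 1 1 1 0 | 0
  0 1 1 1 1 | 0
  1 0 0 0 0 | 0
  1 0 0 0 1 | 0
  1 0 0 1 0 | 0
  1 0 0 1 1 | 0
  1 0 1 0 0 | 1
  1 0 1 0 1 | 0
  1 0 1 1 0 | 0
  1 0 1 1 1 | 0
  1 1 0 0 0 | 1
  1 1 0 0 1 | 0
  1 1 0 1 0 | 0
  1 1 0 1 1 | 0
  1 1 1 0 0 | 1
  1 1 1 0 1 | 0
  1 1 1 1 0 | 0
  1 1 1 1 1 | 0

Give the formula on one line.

  ~d = 11001100110011001100110011001100
  ~e = 10101010101010101010101010101010
  (d | ~e) = 10111011101110111011101110111011
  (c & (d | ~e)) = 00001011000010110000101100001011
  (b & ~e) = 00000000101010100000000010101010
  ((c & (d | ~e)) | (b & ~e)) = 00001011101010110000101110101011
  (((c & (d | ~e)) | (b & ~e)) & a) = 00000000000000000000101110101011
  (~d & (((c & (d | ~e)) | (b & ~e)) & a)) = 00000000000000000000100010001000

(~d & (((c & (d | ~e)) | (b & ~e)) & a))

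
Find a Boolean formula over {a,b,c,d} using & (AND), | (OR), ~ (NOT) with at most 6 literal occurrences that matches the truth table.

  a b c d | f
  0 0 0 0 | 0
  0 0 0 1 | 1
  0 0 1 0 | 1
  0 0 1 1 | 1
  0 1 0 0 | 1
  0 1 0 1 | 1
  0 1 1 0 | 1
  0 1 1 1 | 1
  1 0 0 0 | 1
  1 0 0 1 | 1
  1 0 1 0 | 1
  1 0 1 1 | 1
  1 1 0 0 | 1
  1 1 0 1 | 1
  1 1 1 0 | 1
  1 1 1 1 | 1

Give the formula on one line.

  (c | a) = 0011001111111111
  (d | (c | a)) = 0111011111111111
  ~a = 1111111100000000
  (~a & b) = 0000111100000000
  ((d | (c | a)) | (~a & b)) = 0111111111111111

((d | (c | a)) | (~a & b))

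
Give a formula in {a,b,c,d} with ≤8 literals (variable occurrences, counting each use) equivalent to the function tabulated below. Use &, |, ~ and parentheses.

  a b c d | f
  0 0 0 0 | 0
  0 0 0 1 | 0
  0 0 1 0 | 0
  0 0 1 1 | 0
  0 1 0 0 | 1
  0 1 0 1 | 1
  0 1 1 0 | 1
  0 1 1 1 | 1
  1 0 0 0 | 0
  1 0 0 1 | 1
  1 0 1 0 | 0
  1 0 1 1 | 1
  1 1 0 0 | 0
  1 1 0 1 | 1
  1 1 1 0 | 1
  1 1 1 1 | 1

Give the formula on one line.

((b & (~a | (a & c))) | (d & a))

  ~a = 1111111100000000
  (a & c) = 0000000000110011
  (~a | (a & c)) = 1111111100110011
  (b & (~a | (a & c))) = 0000111100000011
  (d & a) = 0000000001010101
  ((b & (~a | (a & c))) | (d & a)) = 0000111101010111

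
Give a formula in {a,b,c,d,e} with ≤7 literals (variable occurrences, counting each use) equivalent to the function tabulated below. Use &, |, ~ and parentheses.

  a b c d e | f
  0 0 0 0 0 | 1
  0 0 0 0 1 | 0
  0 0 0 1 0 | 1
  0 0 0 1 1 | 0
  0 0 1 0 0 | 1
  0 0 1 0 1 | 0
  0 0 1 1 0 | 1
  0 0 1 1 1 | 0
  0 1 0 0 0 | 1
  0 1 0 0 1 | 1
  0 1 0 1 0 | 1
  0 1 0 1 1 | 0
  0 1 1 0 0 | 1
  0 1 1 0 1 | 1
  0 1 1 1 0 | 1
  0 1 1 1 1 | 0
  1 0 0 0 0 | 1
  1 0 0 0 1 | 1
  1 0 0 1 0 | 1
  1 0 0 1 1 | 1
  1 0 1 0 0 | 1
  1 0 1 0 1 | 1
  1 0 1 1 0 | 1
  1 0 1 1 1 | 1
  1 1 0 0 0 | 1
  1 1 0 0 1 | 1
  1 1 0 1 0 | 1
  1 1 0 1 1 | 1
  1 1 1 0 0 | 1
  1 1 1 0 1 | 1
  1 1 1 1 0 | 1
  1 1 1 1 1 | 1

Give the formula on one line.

  ~d = 11001100110011001100110011001100
  (~d & b) = 00000000110011000000000011001100
  ~e = 10101010101010101010101010101010
  (~e | a) = 10101010101010101111111111111111
  ((~d & b) | (~e | a)) = 10101010111011101111111111111111

((~d & b) | (~e | a))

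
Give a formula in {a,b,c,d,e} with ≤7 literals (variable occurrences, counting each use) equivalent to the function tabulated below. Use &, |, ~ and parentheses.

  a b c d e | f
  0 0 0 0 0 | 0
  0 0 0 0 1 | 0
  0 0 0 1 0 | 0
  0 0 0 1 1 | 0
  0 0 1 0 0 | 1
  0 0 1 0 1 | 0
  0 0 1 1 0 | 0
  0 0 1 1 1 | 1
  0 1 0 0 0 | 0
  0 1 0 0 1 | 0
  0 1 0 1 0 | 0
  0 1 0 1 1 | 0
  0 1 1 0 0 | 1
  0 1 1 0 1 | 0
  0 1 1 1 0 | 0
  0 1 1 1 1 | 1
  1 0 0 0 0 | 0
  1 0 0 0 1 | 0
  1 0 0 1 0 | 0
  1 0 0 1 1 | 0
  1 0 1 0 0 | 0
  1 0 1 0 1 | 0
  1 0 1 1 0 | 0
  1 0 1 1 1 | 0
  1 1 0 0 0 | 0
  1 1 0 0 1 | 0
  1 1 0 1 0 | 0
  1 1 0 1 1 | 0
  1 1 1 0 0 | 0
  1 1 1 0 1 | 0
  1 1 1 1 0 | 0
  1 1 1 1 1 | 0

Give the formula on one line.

  ~e = 10101010101010101010101010101010
  (d | ~e) = 10111011101110111011101110111011
  ~d = 11001100110011001100110011001100
  (e | ~d) = 11011101110111011101110111011101
  (c & (e | ~d)) = 00001101000011010000110100001101
  ((d | ~e) & (c & (e | ~d))) = 00001001000010010000100100001001
  ~a = 11111111111111110000000000000000
  (((d | ~e) & (c & (e | ~d))) & ~a) = 00001001000010010000000000000000

(((d | ~e) & (c & (e | ~d))) & ~a)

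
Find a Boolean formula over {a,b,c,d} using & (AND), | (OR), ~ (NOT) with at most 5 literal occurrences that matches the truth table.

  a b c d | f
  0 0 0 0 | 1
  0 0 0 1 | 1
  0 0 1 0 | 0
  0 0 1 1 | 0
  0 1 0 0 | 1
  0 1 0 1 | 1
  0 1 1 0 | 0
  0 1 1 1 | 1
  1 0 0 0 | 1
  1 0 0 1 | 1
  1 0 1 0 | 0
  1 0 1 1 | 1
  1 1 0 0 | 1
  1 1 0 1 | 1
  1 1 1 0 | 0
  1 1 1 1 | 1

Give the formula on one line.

  ~c = 1100110011001100
  (a & d) = 0000000001010101
  (b | (a & d)) = 0000111101011111
  (d & (b | (a & d))) = 0000010101010101
  (~c | (d & (b | (a & d)))) = 1100110111011101

(~c | (d & (b | (a & d))))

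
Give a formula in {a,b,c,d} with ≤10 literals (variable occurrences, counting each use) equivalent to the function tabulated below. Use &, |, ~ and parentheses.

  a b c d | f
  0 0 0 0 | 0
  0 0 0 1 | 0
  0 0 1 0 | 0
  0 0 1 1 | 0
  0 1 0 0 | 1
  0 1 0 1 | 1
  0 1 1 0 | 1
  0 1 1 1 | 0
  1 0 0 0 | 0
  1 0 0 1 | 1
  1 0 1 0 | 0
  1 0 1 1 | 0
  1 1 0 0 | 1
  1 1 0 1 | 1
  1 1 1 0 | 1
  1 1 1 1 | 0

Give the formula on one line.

  (d & c) = 0001000100010001
  (b | (d & c)) = 0001111100011111
  ((b | (d & c)) | d) = 0101111101011111
  ~c = 1100110011001100
  ~d = 1010101010101010
  (~c | ~d) = 1110111011101110
  (b | a) = 0000111111111111
  ((~c | ~d) & (b | a)) = 0000111011101110
  (((b | (d & c)) | d) & ((~c | ~d) & (b | a))) = 0000111001001110

(((b | (d & c)) | d) & ((~c | ~d) & (b | a)))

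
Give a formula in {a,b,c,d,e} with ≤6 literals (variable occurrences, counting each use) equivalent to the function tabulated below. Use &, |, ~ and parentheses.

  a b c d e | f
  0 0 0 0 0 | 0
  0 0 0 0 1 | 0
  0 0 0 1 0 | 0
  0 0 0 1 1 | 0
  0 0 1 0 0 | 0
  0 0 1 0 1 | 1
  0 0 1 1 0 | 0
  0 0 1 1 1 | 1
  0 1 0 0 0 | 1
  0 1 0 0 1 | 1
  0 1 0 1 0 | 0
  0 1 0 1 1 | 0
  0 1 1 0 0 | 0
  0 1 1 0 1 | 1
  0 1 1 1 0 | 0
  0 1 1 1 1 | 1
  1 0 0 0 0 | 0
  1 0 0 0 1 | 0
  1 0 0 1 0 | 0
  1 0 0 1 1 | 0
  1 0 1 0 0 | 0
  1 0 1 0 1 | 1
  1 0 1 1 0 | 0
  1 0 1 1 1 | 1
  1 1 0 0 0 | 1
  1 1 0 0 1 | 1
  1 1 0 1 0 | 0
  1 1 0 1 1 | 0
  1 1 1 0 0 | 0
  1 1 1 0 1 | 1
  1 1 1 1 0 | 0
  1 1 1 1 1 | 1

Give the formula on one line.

  (c & e) = 00000101000001010000010100000101
  ~d = 11001100110011001100110011001100
  ~c = 11110000111100001111000011110000
  (~d & ~c) = 11000000110000001100000011000000
  ((~d & ~c) & b) = 00000000110000000000000011000000
  ((c & e) | ((~d & ~c) & b)) = 00000101110001010000010111000101

((c & e) | ((~d & ~c) & b))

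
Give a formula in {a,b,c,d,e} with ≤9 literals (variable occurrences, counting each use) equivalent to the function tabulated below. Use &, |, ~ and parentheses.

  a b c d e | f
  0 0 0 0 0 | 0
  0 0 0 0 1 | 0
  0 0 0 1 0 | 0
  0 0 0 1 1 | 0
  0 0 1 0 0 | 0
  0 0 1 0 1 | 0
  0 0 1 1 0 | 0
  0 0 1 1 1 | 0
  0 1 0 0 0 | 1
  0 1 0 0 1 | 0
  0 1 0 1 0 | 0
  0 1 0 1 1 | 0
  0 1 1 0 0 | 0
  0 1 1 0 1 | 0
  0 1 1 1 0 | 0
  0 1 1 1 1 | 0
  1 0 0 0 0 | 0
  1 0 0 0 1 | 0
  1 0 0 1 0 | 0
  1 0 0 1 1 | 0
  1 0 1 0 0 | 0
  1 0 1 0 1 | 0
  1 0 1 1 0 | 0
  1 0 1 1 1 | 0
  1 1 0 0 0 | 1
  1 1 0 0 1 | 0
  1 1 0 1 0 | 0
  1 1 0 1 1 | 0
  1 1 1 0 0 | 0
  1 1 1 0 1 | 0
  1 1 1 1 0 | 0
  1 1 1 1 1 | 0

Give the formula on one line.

((~d & ~e) & ((d | b) & ((~b | ~c) | e)))

  ~d = 11001100110011001100110011001100
  ~e = 10101010101010101010101010101010
  (~d & ~e) = 10001000100010001000100010001000
  (d | b) = 00110011111111110011001111111111
  ~b = 11111111000000001111111100000000
  ~c = 11110000111100001111000011110000
  (~b | ~c) = 11111111111100001111111111110000
  ((~b | ~c) | e) = 11111111111101011111111111110101
  ((d | b) & ((~b | ~c) | e)) = 00110011111101010011001111110101
  ((~d & ~e) & ((d | b) & ((~b | ~c) | e))) = 00000000100000000000000010000000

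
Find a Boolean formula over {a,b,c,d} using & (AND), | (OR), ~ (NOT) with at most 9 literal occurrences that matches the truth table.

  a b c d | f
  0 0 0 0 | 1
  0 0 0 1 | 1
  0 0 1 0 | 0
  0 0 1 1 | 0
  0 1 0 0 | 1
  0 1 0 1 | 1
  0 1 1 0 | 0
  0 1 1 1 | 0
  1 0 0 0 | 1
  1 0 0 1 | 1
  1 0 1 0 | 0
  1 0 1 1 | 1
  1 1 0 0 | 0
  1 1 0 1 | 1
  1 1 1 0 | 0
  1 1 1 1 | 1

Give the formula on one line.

  ~c = 1100110011001100
  (a | ~c) = 1100110011111111
  ~b = 1111000011110000
  (~b & ~c) = 1100000011000000
  ~a = 1111111100000000
  (b | c) = 0011111100111111
  (d & (b | c)) = 0001010100010101
  (~a | (d & (b | c))) = 1111111100010101
  ((~b & ~c) | (~a | (d & (b | c)))) = 1111111111010101
  ((a | ~c) & ((~b & ~c) | (~a | (d & (b | c))))) = 1100110011010101

((a | ~c) & ((~b & ~c) | (~a | (d & (b | c)))))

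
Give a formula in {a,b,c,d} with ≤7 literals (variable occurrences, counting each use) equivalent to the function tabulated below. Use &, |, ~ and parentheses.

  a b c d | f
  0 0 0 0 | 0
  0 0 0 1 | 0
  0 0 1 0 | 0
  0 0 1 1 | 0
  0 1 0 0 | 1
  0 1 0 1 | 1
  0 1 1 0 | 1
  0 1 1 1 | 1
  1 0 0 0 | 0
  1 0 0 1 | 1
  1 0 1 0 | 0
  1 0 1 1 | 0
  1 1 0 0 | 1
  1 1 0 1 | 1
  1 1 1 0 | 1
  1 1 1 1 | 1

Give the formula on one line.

  ~c = 1100110011001100
  (d & a) = 0000000001010101
  (~c & (d & a)) = 0000000001000100
  ((~c & (d & a)) | b) = 0000111101001111

((~c & (d & a)) | b)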